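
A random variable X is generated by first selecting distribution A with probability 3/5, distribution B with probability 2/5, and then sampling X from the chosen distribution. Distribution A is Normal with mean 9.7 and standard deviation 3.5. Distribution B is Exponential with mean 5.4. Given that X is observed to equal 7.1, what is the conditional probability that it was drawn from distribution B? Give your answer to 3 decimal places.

0.277

Likelihoods f(7.1 | ·): A: 0.0864992; B: 0.0497267.
Posterior ∝ prior × likelihood. Numerator for B: 0.4·0.0497267 = 0.0198907.
Normalizing constant: 0.6·0.0864992 + 0.4·0.0497267 = 0.0717902.
P(B | observation) = 0.0198907 / 0.0717902 = 0.277067.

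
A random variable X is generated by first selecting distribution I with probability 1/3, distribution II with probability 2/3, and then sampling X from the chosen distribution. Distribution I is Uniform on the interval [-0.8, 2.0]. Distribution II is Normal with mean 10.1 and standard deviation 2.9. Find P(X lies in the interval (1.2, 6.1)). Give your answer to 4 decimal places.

0.1505

Conditional on each component, P(1.2 < X < 6.1): I: 0.285714; II: 0.0828255.
By total probability, P(1.2 < X < 6.1) = 0.333333·0.285714 + 0.666667·0.0828255 = 0.150455.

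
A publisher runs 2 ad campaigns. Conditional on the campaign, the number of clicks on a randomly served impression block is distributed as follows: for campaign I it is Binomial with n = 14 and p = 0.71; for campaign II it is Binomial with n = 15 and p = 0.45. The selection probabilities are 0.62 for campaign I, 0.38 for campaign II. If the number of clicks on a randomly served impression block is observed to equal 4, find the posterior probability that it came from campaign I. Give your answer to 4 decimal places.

0.0219

Likelihoods P(X=4 | ·): I: 0.00107016; II: 0.077978.
Posterior ∝ prior × likelihood. Numerator for I: 0.62·0.00107016 = 0.000663497.
Normalizing constant: 0.62·0.00107016 + 0.38·0.077978 = 0.0302952.
P(I | observation) = 0.000663497 / 0.0302952 = 0.0219011.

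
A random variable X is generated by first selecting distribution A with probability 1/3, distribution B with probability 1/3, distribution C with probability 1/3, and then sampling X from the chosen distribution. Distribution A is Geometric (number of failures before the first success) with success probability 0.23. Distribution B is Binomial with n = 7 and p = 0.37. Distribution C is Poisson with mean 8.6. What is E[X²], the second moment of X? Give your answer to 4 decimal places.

For each component E[X²] = Var + (mean)², giving A: 25.7637; B: 8.3398; C: 82.56.
Overall E[X²] = 0.333333·25.7637 + 0.333333·8.3398 + 0.333333·82.56 = 38.8878.

38.8878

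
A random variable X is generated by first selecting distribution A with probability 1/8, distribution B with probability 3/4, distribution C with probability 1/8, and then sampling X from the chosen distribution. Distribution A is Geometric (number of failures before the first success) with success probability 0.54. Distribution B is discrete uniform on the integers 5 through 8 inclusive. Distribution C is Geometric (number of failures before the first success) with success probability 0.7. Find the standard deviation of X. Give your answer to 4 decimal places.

2.7678

Per component, A: μ=0.851852, E[X²]=2.30316; B: μ=6.5, E[X²]=43.5; C: μ=0.428571, E[X²]=0.795918.
E[X] = 0.125·0.851852 + 0.75·6.5 + 0.125·0.428571 = 5.03505.
E[X²] = 0.125·2.30316 + 0.75·43.5 + 0.125·0.795918 = 33.0124.
Var(X) = E[X²] − (E[X])² = 33.0124 − 25.3518 = 7.66063.
SD(X) = √7.66063 = 2.76778.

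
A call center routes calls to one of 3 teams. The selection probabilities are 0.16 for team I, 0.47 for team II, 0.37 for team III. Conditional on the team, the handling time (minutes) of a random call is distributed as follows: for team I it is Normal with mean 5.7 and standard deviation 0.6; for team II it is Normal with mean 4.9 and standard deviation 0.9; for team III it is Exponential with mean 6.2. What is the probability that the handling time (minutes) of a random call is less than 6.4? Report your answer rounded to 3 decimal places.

0.826

Conditional on each team, P(X < 6.4): I: 0.878327; II: 0.95221; III: 0.643798.
By total probability, P(X < 6.4) = 0.16·0.878327 + 0.47·0.95221 + 0.37·0.643798 = 0.826276.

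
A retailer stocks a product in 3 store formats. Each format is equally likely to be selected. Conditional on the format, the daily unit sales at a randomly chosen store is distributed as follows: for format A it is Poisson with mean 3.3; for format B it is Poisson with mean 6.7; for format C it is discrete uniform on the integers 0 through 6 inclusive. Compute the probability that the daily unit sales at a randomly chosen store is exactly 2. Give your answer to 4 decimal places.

0.1238

Conditional on each format, P(X = 2): A: 0.200829; B: 0.0276278; C: 0.142857.
By total probability, P(X = 2) = 0.333333·0.200829 + 0.333333·0.0276278 + 0.333333·0.142857 = 0.123771.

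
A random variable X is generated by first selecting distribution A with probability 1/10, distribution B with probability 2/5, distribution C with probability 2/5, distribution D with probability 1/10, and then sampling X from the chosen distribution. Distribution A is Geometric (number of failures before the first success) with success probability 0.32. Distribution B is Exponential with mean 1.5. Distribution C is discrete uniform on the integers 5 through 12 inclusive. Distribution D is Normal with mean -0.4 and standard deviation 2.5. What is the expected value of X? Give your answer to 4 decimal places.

4.1725

Component means — A: 2.125; B: 1.5; C: 8.5; D: -0.4.
E[X] = 0.1·2.125 + 0.4·1.5 + 0.4·8.5 + 0.1·-0.4 = 4.1725.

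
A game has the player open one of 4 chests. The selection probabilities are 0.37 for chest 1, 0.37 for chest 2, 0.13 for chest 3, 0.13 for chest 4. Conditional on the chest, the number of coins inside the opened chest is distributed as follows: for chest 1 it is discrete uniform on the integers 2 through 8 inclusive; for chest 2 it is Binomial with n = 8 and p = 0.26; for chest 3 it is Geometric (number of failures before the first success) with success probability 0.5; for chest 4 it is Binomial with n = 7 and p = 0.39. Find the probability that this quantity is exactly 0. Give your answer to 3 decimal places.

Conditional on each chest, P(X = 0): 1: 0; 2: 0.0899195; 3: 0.5; 4: 0.0314274.
By total probability, P(X = 0) = 0.37·0 + 0.37·0.0899195 + 0.13·0.5 + 0.13·0.0314274 = 0.102356.

0.102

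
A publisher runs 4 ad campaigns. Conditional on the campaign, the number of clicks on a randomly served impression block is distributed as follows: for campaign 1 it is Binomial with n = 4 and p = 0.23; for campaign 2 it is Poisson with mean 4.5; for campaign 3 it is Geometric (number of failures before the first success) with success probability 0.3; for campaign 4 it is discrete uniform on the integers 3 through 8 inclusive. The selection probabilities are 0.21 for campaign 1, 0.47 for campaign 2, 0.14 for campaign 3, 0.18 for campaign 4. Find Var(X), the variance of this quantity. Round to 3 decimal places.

6.640

Per component, 1: μ=0.92, E[X²]=1.5548; 2: μ=4.5, E[X²]=24.75; 3: μ=2.33333, E[X²]=13.2222; 4: μ=5.5, E[X²]=33.1667.
E[X] = 0.21·0.92 + 0.47·4.5 + 0.14·2.33333 + 0.18·5.5 = 3.62487.
E[X²] = 0.21·1.5548 + 0.47·24.75 + 0.14·13.2222 + 0.18·33.1667 = 19.7801.
Var(X) = E[X²] − (E[X])² = 19.7801 − 13.1397 = 6.64046.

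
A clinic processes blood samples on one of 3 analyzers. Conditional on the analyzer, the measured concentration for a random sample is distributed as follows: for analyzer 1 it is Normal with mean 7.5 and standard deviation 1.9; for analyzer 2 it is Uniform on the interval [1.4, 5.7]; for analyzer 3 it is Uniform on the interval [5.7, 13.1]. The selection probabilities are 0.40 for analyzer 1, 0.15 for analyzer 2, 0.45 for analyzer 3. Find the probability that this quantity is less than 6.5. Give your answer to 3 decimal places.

Conditional on each analyzer, P(X < 6.5): 1: 0.299334; 2: 1; 3: 0.108108.
By total probability, P(X < 6.5) = 0.4·0.299334 + 0.15·1 + 0.45·0.108108 = 0.318382.

0.318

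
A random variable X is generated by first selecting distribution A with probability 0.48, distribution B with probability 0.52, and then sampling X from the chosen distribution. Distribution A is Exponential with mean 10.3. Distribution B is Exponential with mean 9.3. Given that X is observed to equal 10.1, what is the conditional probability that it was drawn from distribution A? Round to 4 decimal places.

0.4808

Likelihoods f(10.1 | ·): A: 0.0364168; B: 0.0362964.
Posterior ∝ prior × likelihood. Numerator for A: 0.48·0.0364168 = 0.01748.
Normalizing constant: 0.48·0.0364168 + 0.52·0.0362964 = 0.0363542.
P(A | observation) = 0.01748 / 0.0363542 = 0.480826.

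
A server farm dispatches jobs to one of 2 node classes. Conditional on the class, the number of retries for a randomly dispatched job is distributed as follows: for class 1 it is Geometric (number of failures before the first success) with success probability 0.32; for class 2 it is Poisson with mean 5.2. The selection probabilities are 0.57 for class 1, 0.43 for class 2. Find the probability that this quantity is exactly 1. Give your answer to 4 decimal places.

Conditional on each class, P(X = 1): 1: 0.2176; 2: 0.0286861.
By total probability, P(X = 1) = 0.57·0.2176 + 0.43·0.0286861 = 0.136367.

0.1364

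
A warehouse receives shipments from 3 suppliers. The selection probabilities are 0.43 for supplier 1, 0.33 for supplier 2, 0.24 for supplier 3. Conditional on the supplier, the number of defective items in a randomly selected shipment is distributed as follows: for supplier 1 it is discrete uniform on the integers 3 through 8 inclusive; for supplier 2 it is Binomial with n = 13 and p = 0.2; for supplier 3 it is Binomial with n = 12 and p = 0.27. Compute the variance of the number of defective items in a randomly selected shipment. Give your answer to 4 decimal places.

4.2611

Per component, 1: μ=5.5, E[X²]=33.1667; 2: μ=2.6, E[X²]=8.84; 3: μ=3.24, E[X²]=12.8628.
E[X] = 0.43·5.5 + 0.33·2.6 + 0.24·3.24 = 4.0006.
E[X²] = 0.43·33.1667 + 0.33·8.84 + 0.24·12.8628 = 20.2659.
Var(X) = E[X²] − (E[X])² = 20.2659 − 16.0048 = 4.26114.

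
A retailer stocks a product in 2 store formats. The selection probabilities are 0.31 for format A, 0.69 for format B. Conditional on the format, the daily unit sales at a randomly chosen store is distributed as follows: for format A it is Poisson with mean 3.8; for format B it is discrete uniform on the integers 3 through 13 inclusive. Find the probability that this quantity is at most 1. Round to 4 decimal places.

0.0333

Conditional on each format, P(X ≤ 1): A: 0.10738; B: 0.
By total probability, P(X ≤ 1) = 0.31·0.10738 + 0.69·0 = 0.0332877.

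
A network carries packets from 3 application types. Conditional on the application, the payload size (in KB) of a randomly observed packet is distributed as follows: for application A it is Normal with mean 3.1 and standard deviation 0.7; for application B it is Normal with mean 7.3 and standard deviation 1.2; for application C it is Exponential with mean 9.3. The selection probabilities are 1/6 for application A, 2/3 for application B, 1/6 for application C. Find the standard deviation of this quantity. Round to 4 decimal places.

4.3507

Per component, A: μ=3.1, E[X²]=10.1; B: μ=7.3, E[X²]=54.73; C: μ=9.3, E[X²]=172.98.
E[X] = 0.166667·3.1 + 0.666667·7.3 + 0.166667·9.3 = 6.93333.
E[X²] = 0.166667·10.1 + 0.666667·54.73 + 0.166667·172.98 = 67.
Var(X) = E[X²] − (E[X])² = 67 − 48.0711 = 18.9289.
SD(X) = √18.9289 = 4.35073.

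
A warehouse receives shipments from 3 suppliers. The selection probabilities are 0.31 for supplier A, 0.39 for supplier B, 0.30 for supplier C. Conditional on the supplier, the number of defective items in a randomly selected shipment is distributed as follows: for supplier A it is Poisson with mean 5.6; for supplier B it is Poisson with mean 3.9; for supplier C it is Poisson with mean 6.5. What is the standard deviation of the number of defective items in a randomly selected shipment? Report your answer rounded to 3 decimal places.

Per component, A: μ=5.6, E[X²]=36.96; B: μ=3.9, E[X²]=19.11; C: μ=6.5, E[X²]=48.75.
E[X] = 0.31·5.6 + 0.39·3.9 + 0.3·6.5 = 5.207.
E[X²] = 0.31·36.96 + 0.39·19.11 + 0.3·48.75 = 33.5355.
Var(X) = E[X²] − (E[X])² = 33.5355 − 27.1128 = 6.42265.
SD(X) = √6.42265 = 2.53429.

2.534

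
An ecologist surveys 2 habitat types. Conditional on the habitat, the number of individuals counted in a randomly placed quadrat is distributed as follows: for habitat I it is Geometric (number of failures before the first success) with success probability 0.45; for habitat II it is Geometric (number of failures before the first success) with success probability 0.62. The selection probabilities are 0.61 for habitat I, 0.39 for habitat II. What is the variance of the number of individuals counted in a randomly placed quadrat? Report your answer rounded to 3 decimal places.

2.131

Per component, I: μ=1.22222, E[X²]=4.20988; II: μ=0.612903, E[X²]=1.3642.
E[X] = 0.61·1.22222 + 0.39·0.612903 = 0.984588.
E[X²] = 0.61·4.20988 + 0.39·1.3642 = 3.10006.
Var(X) = E[X²] − (E[X])² = 3.10006 − 0.969413 = 2.13065.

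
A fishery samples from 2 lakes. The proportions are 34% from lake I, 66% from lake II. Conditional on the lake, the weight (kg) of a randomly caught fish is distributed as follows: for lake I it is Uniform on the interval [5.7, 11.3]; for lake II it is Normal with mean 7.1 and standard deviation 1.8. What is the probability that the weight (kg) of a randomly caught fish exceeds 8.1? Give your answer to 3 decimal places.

Conditional on each lake, P(X > 8.1): I: 0.571429; II: 0.289257.
By total probability, P(X > 8.1) = 0.34·0.571429 + 0.66·0.289257 = 0.385196.

0.385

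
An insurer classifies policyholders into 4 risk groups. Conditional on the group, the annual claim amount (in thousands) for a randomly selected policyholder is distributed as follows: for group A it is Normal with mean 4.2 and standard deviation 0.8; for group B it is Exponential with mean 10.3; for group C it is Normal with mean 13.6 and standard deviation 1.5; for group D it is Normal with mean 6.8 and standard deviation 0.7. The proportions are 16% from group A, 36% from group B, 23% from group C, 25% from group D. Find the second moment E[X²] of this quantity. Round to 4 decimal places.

134.0504

For each component E[X²] = Var + (mean)², giving A: 18.28; B: 212.18; C: 187.21; D: 46.73.
Overall E[X²] = 0.16·18.28 + 0.36·212.18 + 0.23·187.21 + 0.25·46.73 = 134.05.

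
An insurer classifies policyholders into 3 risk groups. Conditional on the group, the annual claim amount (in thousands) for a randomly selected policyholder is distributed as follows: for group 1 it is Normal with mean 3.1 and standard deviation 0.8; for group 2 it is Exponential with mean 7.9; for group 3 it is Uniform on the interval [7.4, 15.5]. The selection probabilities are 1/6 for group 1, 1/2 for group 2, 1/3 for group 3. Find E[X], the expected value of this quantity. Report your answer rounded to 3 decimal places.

8.283

Component means — 1: 3.1; 2: 7.9; 3: 11.45.
E[X] = 0.166667·3.1 + 0.5·7.9 + 0.333333·11.45 = 8.28333.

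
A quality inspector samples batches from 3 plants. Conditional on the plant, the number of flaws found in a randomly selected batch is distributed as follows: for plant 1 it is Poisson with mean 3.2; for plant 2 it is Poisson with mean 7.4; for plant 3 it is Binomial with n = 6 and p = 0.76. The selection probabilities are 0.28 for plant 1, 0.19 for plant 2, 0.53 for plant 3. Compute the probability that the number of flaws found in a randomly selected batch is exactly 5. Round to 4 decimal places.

0.2469

Conditional on each plant, P(X = 5): 1: 0.113979; 2: 0.113031; 3: 0.365116.
By total probability, P(X = 5) = 0.28·0.113979 + 0.19·0.113031 + 0.53·0.365116 = 0.246901.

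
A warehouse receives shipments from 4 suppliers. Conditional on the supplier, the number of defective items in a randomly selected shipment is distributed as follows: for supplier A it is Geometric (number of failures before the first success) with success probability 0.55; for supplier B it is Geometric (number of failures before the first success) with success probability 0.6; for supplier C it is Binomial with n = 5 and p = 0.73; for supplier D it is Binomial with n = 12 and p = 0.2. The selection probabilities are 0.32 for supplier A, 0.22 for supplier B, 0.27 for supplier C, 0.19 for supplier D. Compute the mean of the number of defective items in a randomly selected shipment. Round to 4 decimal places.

Component means — A: 0.818182; B: 0.666667; C: 3.65; D: 2.4.
E[X] = 0.32·0.818182 + 0.22·0.666667 + 0.27·3.65 + 0.19·2.4 = 1.84998.

1.8500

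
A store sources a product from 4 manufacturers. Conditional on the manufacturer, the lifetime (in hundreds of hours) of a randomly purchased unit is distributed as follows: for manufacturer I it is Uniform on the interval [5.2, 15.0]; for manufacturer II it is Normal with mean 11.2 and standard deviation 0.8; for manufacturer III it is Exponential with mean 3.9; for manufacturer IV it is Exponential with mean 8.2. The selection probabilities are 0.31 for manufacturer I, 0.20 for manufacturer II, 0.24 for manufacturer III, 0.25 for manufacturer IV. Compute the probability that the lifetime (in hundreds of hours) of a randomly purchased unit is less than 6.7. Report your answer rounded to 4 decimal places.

0.3840

Conditional on each manufacturer, P(X < 6.7): I: 0.153061; II: 9.2754e-09; III: 0.820566; IV: 0.558277.
By total probability, P(X < 6.7) = 0.31·0.153061 + 0.2·9.2754e-09 + 0.24·0.820566 + 0.25·0.558277 = 0.383954.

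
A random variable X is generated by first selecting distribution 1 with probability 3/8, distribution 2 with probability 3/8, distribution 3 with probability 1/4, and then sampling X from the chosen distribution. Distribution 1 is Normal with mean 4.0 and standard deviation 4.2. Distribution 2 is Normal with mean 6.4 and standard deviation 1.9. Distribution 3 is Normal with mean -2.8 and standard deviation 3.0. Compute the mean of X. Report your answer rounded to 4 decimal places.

Component means — 1: 4; 2: 6.4; 3: -2.8.
E[X] = 0.375·4 + 0.375·6.4 + 0.25·-2.8 = 3.2.

3.2000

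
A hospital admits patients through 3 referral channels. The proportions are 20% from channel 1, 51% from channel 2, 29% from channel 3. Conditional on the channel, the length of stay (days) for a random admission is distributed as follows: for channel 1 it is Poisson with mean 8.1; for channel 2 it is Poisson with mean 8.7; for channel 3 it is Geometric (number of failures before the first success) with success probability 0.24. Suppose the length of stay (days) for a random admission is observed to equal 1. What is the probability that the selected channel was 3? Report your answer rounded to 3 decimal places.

0.977

Likelihoods P(X=1 | ·): 1: 0.00245867; 2: 0.0014493; 3: 0.1824.
Posterior ∝ prior × likelihood. Numerator for 3: 0.29·0.1824 = 0.052896.
Normalizing constant: 0.2·0.00245867 + 0.51·0.0014493 + 0.29·0.1824 = 0.0541269.
P(3 | observation) = 0.052896 / 0.0541269 = 0.977259.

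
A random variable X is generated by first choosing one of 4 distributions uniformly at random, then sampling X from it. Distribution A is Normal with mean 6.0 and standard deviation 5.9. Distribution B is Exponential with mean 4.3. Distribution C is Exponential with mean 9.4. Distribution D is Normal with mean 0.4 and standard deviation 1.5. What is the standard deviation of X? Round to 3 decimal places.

6.818

Per component, A: μ=6, E[X²]=70.81; B: μ=4.3, E[X²]=36.98; C: μ=9.4, E[X²]=176.72; D: μ=0.4, E[X²]=2.41.
E[X] = 0.25·6 + 0.25·4.3 + 0.25·9.4 + 0.25·0.4 = 5.025.
E[X²] = 0.25·70.81 + 0.25·36.98 + 0.25·176.72 + 0.25·2.41 = 71.73.
Var(X) = E[X²] − (E[X])² = 71.73 − 25.2506 = 46.4794.
SD(X) = √46.4794 = 6.81758.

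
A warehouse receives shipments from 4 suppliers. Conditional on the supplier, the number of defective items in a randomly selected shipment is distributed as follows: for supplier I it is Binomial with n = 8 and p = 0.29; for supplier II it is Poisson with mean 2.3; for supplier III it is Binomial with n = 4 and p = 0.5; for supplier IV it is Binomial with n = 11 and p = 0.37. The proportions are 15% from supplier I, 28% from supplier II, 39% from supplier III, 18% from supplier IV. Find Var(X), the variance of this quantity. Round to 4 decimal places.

2.2998

Per component, I: μ=2.32, E[X²]=7.0296; II: μ=2.3, E[X²]=7.59; III: μ=2, E[X²]=5; IV: μ=4.07, E[X²]=19.129.
E[X] = 0.15·2.32 + 0.28·2.3 + 0.39·2 + 0.18·4.07 = 2.5046.
E[X²] = 0.15·7.0296 + 0.28·7.59 + 0.39·5 + 0.18·19.129 = 8.57286.
Var(X) = E[X²] − (E[X])² = 8.57286 − 6.27302 = 2.29984.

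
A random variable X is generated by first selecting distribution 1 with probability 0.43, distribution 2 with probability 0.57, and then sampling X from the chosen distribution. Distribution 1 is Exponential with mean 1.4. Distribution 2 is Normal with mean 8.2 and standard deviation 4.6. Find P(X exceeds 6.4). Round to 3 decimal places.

Conditional on each component, P(X > 6.4): 1: 0.0103432; 2: 0.652214.
By total probability, P(X > 6.4) = 0.43·0.0103432 + 0.57·0.652214 = 0.376209.

0.376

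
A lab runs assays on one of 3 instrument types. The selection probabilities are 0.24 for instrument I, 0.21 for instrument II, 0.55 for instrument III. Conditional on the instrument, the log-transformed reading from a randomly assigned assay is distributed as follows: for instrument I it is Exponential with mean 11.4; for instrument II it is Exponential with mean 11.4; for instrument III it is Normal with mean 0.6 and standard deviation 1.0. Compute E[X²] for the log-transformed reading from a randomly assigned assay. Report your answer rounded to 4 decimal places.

For each component E[X²] = Var + (mean)², giving I: 259.92; II: 259.92; III: 1.36.
Overall E[X²] = 0.24·259.92 + 0.21·259.92 + 0.55·1.36 = 117.712.

117.7120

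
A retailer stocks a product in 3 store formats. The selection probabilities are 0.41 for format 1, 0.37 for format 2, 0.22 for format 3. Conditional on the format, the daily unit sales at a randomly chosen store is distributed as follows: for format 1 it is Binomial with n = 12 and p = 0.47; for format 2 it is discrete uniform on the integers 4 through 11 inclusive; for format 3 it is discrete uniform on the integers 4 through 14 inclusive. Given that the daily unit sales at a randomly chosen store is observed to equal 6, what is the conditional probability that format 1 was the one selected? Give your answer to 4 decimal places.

Likelihoods P(X=6 | ·): 1: 0.220757; 2: 0.125; 3: 0.0909091.
Posterior ∝ prior × likelihood. Numerator for 1: 0.41·0.220757 = 0.0905103.
Normalizing constant: 0.41·0.220757 + 0.37·0.125 + 0.22·0.0909091 = 0.15676.
P(1 | observation) = 0.0905103 / 0.15676 = 0.57738.

0.5774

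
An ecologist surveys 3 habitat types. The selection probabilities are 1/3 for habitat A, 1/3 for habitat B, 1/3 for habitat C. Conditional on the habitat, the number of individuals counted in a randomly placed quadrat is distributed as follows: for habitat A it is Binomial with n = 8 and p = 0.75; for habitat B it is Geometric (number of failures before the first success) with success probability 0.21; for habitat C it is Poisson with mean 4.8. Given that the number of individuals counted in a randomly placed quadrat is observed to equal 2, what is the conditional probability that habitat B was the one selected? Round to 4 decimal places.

0.5705

Likelihoods P(X=2 | ·): A: 0.00384521; B: 0.131061; C: 0.0948067.
Posterior ∝ prior × likelihood. Numerator for B: 0.333333·0.131061 = 0.043687.
Normalizing constant: 0.333333·0.00384521 + 0.333333·0.131061 + 0.333333·0.0948067 = 0.076571.
P(B | observation) = 0.043687 / 0.076571 = 0.570543.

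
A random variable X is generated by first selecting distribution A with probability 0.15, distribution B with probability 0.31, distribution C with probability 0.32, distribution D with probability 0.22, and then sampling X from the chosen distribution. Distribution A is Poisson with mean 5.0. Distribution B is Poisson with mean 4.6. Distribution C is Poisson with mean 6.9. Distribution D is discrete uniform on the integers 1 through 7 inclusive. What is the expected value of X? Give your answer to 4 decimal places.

Component means — A: 5; B: 4.6; C: 6.9; D: 4.
E[X] = 0.15·5 + 0.31·4.6 + 0.32·6.9 + 0.22·4 = 5.264.

5.2640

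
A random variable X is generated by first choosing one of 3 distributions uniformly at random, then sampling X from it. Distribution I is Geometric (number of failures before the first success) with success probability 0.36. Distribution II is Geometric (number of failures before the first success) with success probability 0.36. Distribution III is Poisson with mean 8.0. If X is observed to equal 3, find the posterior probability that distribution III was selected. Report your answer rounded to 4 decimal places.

0.1317

Likelihoods P(X=3 | ·): I: 0.0943718; II: 0.0943718; III: 0.0286261.
Posterior ∝ prior × likelihood. Numerator for III: 0.333333·0.0286261 = 0.00954205.
Normalizing constant: 0.333333·0.0943718 + 0.333333·0.0943718 + 0.333333·0.0286261 = 0.0724566.
P(III | observation) = 0.00954205 / 0.0724566 = 0.131693.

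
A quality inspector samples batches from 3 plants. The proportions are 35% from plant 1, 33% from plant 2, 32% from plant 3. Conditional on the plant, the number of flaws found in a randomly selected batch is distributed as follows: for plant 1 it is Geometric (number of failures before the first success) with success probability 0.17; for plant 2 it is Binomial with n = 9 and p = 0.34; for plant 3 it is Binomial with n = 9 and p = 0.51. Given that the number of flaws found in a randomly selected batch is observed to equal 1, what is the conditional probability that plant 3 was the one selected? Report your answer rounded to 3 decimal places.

Likelihoods P(X=1 | ·): 1: 0.1411; 2: 0.110172; 3: 0.0152539.
Posterior ∝ prior × likelihood. Numerator for 3: 0.32·0.0152539 = 0.00488125.
Normalizing constant: 0.35·0.1411 + 0.33·0.110172 + 0.32·0.0152539 = 0.0906232.
P(3 | observation) = 0.00488125 / 0.0906232 = 0.0538632.

0.054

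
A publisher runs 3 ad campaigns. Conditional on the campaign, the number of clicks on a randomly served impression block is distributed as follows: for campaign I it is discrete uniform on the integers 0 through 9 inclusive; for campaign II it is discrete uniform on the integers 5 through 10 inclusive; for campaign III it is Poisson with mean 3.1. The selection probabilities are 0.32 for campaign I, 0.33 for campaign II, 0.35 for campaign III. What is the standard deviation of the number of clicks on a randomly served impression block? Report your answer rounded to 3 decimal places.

Per component, I: μ=4.5, E[X²]=28.5; II: μ=7.5, E[X²]=59.1667; III: μ=3.1, E[X²]=12.71.
E[X] = 0.32·4.5 + 0.33·7.5 + 0.35·3.1 = 5.
E[X²] = 0.32·28.5 + 0.33·59.1667 + 0.35·12.71 = 33.0935.
Var(X) = E[X²] − (E[X])² = 33.0935 − 25 = 8.0935.
SD(X) = √8.0935 = 2.84491.

2.845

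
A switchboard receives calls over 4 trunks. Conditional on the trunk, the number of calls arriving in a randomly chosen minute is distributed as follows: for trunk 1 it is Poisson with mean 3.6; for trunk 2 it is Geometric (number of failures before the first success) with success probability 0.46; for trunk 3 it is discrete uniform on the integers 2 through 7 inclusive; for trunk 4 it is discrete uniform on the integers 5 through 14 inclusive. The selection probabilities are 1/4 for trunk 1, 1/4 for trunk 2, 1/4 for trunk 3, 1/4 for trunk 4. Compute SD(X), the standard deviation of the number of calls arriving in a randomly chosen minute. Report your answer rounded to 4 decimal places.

3.6757

Per component, 1: μ=3.6, E[X²]=16.56; 2: μ=1.17391, E[X²]=3.93006; 3: μ=4.5, E[X²]=23.1667; 4: μ=9.5, E[X²]=98.5.
E[X] = 0.25·3.6 + 0.25·1.17391 + 0.25·4.5 + 0.25·9.5 = 4.69348.
E[X²] = 0.25·16.56 + 0.25·3.93006 + 0.25·23.1667 + 0.25·98.5 = 35.5392.
Var(X) = E[X²] − (E[X])² = 35.5392 − 22.0287 = 13.5104.
SD(X) = √13.5104 = 3.67566.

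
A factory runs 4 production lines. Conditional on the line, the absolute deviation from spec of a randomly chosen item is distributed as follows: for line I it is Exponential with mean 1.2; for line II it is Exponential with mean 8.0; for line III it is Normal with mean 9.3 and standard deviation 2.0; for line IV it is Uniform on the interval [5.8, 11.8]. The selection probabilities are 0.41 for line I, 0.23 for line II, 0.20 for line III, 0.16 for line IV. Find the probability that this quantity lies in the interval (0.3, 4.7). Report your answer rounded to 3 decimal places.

Conditional on each line, P(0.3 < X < 4.7): I: 0.758893; II: 0.40748; III: 0.0107207; IV: 0.
By total probability, P(0.3 < X < 4.7) = 0.41·0.758893 + 0.23·0.40748 + 0.2·0.0107207 + 0.16·0 = 0.407011.

0.407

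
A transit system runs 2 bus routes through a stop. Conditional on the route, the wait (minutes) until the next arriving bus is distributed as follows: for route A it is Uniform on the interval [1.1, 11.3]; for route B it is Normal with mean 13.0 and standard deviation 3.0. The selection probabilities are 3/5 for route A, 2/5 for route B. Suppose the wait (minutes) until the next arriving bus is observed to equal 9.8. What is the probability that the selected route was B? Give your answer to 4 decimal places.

0.3386

Likelihoods f(9.8 | ·): A: 0.0980392; B: 0.0752876.
Posterior ∝ prior × likelihood. Numerator for B: 0.4·0.0752876 = 0.030115.
Normalizing constant: 0.6·0.0980392 + 0.4·0.0752876 = 0.0889386.
P(B | observation) = 0.030115 / 0.0889386 = 0.338605.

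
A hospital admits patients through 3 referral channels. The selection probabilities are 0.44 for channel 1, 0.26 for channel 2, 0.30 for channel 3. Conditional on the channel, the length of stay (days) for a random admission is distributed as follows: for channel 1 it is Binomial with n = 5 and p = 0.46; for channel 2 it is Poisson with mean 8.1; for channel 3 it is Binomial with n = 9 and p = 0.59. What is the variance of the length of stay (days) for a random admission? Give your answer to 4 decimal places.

8.9571

Per component, 1: μ=2.3, E[X²]=6.532; 2: μ=8.1, E[X²]=73.71; 3: μ=5.31, E[X²]=30.3732.
E[X] = 0.44·2.3 + 0.26·8.1 + 0.3·5.31 = 4.711.
E[X²] = 0.44·6.532 + 0.26·73.71 + 0.3·30.3732 = 31.1506.
Var(X) = E[X²] − (E[X])² = 31.1506 − 22.1935 = 8.95712.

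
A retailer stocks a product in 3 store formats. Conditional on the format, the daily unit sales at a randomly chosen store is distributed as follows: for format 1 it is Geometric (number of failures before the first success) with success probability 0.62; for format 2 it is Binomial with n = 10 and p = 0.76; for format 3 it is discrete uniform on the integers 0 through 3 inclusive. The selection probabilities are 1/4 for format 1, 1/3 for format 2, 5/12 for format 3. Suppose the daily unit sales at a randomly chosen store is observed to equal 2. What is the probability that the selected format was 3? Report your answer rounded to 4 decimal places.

0.8225

Likelihoods P(X=2 | ·): 1: 0.089528; 2: 0.000286108; 3: 0.25.
Posterior ∝ prior × likelihood. Numerator for 3: 0.416667·0.25 = 0.104167.
Normalizing constant: 0.25·0.089528 + 0.333333·0.000286108 + 0.416667·0.25 = 0.126644.
P(3 | observation) = 0.104167 / 0.126644 = 0.822515.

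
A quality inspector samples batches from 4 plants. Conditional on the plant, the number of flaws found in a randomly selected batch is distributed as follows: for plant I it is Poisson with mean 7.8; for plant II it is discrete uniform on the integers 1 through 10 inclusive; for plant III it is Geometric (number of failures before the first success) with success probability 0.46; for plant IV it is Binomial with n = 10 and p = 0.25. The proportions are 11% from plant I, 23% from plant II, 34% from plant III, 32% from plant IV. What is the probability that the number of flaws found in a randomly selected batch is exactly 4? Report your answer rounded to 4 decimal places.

Conditional on each plant, P(X = 4): I: 0.0631932; II: 0.1; III: 0.0391141; IV: 0.145998.
By total probability, P(X = 4) = 0.11·0.0631932 + 0.23·0.1 + 0.34·0.0391141 + 0.32·0.145998 = 0.0899694.

0.0900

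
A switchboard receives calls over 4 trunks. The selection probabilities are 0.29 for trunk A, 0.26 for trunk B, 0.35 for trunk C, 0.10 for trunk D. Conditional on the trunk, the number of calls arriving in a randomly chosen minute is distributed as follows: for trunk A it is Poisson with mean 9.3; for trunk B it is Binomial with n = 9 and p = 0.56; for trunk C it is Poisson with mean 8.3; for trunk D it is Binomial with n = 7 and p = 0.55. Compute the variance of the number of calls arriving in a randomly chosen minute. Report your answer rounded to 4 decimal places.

Per component, A: μ=9.3, E[X²]=95.79; B: μ=5.04, E[X²]=27.6192; C: μ=8.3, E[X²]=77.19; D: μ=3.85, E[X²]=16.555.
E[X] = 0.29·9.3 + 0.26·5.04 + 0.35·8.3 + 0.1·3.85 = 7.2974.
E[X²] = 0.29·95.79 + 0.26·27.6192 + 0.35·77.19 + 0.1·16.555 = 63.6321.
Var(X) = E[X²] − (E[X])² = 63.6321 − 53.252 = 10.38.

10.3800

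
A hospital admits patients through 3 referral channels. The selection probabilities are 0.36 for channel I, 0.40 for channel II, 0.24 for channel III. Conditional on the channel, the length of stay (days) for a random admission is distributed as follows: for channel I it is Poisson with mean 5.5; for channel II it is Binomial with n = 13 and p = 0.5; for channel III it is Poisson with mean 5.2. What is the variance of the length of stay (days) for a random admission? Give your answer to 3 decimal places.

4.842

Per component, I: μ=5.5, E[X²]=35.75; II: μ=6.5, E[X²]=45.5; III: μ=5.2, E[X²]=32.24.
E[X] = 0.36·5.5 + 0.4·6.5 + 0.24·5.2 = 5.828.
E[X²] = 0.36·35.75 + 0.4·45.5 + 0.24·32.24 = 38.8076.
Var(X) = E[X²] − (E[X])² = 38.8076 − 33.9656 = 4.84202.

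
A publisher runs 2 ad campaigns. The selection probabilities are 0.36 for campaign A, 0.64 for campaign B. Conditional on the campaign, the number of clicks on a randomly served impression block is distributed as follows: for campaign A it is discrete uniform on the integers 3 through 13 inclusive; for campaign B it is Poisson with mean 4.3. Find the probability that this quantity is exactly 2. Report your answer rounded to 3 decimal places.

Conditional on each campaign, P(X = 2): A: 0; B: 0.125441.
By total probability, P(X = 2) = 0.36·0 + 0.64·0.125441 = 0.0802824.

0.080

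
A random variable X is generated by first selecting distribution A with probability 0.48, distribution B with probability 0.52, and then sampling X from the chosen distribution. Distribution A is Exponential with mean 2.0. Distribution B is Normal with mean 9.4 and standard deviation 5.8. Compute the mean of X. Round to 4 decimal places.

5.8480

Component means — A: 2; B: 9.4.
E[X] = 0.48·2 + 0.52·9.4 = 5.848.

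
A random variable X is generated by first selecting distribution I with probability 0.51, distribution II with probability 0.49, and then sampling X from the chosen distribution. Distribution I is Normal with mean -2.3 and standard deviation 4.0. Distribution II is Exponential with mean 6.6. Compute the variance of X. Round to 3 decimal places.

49.299

Per component, I: μ=-2.3, E[X²]=21.29; II: μ=6.6, E[X²]=87.12.
E[X] = 0.51·-2.3 + 0.49·6.6 = 2.061.
E[X²] = 0.51·21.29 + 0.49·87.12 = 53.5467.
Var(X) = E[X²] − (E[X])² = 53.5467 − 4.24772 = 49.299.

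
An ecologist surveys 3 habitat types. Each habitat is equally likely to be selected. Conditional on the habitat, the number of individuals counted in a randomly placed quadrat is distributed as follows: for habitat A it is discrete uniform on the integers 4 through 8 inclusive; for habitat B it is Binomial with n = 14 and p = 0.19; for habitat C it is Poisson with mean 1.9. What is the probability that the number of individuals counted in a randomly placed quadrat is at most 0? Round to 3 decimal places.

0.067

Conditional on each habitat, P(X ≤ 0): A: 0; B: 0.0523348; C: 0.149569.
By total probability, P(X ≤ 0) = 0.333333·0 + 0.333333·0.0523348 + 0.333333·0.149569 = 0.0673011.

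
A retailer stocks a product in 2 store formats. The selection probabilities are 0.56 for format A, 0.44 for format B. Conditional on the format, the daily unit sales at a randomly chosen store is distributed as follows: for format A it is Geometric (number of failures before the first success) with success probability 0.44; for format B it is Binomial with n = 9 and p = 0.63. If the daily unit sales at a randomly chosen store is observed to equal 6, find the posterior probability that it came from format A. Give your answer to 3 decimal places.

0.061

Likelihoods P(X=6 | ·): A: 0.01357; B: 0.266028.
Posterior ∝ prior × likelihood. Numerator for A: 0.56·0.01357 = 0.00759922.
Normalizing constant: 0.56·0.01357 + 0.44·0.266028 = 0.124652.
P(A | observation) = 0.00759922 / 0.124652 = 0.0609636.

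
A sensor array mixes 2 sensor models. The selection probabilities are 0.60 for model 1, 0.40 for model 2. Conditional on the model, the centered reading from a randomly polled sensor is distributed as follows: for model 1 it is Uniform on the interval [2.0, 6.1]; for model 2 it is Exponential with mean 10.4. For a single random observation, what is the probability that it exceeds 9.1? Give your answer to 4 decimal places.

0.1667

Conditional on each model, P(X > 9.1): 1: 0; 2: 0.416862.
By total probability, P(X > 9.1) = 0.6·0 + 0.4·0.416862 = 0.166745.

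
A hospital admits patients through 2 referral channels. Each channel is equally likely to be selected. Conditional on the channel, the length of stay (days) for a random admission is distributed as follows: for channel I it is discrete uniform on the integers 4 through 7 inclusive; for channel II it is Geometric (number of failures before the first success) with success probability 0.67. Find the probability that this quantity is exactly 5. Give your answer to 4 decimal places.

Conditional on each channel, P(X = 5): I: 0.25; II: 0.00262207.
By total probability, P(X = 5) = 0.5·0.25 + 0.5·0.00262207 = 0.126311.

0.1263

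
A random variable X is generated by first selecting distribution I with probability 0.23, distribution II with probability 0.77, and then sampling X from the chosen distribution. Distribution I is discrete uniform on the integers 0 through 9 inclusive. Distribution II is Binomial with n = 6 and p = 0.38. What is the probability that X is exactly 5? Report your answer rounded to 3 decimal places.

Conditional on each component, P(X = 5): I: 0.1; II: 0.0294755.
By total probability, P(X = 5) = 0.23·0.1 + 0.77·0.0294755 = 0.0456961.

0.046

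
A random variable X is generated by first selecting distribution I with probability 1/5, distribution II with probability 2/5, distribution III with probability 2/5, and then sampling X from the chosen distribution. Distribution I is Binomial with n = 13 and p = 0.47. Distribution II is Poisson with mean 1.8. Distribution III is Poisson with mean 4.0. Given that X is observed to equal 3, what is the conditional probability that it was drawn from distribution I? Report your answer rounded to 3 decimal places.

0.068

Likelihoods P(X=3 | ·): I: 0.05193; II: 0.160671; III: 0.195367.
Posterior ∝ prior × likelihood. Numerator for I: 0.2·0.05193 = 0.010386.
Normalizing constant: 0.2·0.05193 + 0.4·0.160671 + 0.4·0.195367 = 0.152801.
P(I | observation) = 0.010386 / 0.152801 = 0.0679708.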